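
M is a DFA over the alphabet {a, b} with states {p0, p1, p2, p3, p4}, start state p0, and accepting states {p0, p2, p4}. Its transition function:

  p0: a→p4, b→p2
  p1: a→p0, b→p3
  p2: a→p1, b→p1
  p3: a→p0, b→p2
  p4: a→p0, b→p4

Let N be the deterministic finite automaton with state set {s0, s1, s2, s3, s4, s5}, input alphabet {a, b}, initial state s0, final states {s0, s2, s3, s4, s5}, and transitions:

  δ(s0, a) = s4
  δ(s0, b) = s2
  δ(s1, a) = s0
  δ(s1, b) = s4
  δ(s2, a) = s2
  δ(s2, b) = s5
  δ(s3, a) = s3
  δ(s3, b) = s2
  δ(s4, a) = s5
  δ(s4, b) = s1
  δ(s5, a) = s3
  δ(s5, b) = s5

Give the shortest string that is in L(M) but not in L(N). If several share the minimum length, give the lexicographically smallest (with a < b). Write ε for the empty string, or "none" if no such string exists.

The string ab is accepted by M but not by N.
No shorter string lies in the difference, and ab is the lexicographically first length-2 string in L(M) \ L(N).

ab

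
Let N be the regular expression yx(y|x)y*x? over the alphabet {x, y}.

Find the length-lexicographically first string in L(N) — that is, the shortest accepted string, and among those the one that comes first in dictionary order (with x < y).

yxx

By inspection of the expression, no string of length less than 3 matches, and yxx is the lexicographically first match of length 3.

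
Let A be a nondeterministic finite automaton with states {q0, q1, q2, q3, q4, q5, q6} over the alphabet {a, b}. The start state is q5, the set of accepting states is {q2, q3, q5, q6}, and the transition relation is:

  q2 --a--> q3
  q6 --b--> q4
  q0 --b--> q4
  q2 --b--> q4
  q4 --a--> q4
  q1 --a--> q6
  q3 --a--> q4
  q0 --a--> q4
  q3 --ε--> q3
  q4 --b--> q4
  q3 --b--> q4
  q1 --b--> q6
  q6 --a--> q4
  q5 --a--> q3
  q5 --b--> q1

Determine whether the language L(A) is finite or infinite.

The useful states (reachable from q5 and able to reach an accepting state) are {q1, q3, q5, q6}.
Restricted to these states the transition graph has no cycle, so every accepting path has bounded length and L is finite.

finite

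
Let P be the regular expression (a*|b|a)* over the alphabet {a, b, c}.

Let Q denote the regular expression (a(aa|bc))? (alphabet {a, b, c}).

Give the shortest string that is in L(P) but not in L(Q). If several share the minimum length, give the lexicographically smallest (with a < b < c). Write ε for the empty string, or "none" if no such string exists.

The string a is accepted by P but not by Q.
No shorter string lies in the difference, and a is the lexicographically first length-1 string in L(P) \ L(Q).

a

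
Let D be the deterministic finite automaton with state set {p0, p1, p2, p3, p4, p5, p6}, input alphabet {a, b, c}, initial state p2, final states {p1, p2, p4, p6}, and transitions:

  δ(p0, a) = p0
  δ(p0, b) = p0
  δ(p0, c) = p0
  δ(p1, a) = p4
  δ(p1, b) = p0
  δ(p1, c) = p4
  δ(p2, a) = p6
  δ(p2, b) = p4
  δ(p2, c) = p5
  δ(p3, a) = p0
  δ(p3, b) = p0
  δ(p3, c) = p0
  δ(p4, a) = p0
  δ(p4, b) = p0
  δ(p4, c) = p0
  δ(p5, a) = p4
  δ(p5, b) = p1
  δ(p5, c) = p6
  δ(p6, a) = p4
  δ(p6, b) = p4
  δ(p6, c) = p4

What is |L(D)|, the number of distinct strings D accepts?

The useful subgraph on states {p1, p2, p4, p5, p6} is acyclic, so L(D) is finite; the longest accepting path visits 4 useful states, giving maximum string length 3.
Counting accepting paths from p2 by length: 1 of length 0, 2 of length 1, 6 of length 2, 5 of length 3. Total 14.

14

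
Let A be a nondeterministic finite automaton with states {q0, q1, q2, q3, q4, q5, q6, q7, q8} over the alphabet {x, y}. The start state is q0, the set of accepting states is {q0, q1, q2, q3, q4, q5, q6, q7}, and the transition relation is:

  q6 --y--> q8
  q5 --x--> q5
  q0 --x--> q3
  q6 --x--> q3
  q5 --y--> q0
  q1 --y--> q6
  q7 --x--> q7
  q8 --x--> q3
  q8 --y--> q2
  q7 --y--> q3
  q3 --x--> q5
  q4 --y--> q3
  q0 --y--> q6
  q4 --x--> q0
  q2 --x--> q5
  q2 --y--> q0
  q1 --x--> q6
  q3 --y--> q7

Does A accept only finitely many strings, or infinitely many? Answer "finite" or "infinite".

State q0 is reachable from the start and can reach an accepting state, and it lies on the cycle q0 → q3 → q5 → q0.
Traversing that cycle any number of times yields accepted strings of unbounded length, so the language is infinite.

infinite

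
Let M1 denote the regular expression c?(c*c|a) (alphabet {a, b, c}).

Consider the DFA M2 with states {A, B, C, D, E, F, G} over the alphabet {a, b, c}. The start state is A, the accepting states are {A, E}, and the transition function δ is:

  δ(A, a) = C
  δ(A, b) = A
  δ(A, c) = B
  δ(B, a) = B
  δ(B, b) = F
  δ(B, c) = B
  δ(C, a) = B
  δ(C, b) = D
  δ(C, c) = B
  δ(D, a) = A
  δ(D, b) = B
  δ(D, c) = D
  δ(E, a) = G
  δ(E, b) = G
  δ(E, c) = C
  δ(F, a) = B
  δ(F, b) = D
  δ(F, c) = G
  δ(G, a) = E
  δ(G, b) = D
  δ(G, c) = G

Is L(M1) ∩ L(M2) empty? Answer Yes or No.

Converting the expression M1 to a DFA (subset construction, then merging equivalent states) gives the minimal DFA with states {r0, r1, r2, r3, r4}, start state r0, accepting states {r1, r3, r4} and transitions r0: a→r1, b→r2, c→r3; r1: a→r2, b→r2, c→r2; r2: a→r2, b→r2, c→r2; r3: a→r1, b→r2, c→r4; r4: a→r2, b→r2, c→r4.
Exploring the product automaton M1 × M2 from the start pair (r0, A), following both machines on each input symbol, reaches 12 state pairs: (r0, A), (r1, C), (r2, A), (r3, B), (r2, B), (r2, D), (r2, C), (r1, B), (r2, F), (r4, B), (r2, G), (r2, E).
M1 accepts in {r1, r3, r4} and M2 accepts in {A, E}; no reachable pair has both components accepting, so no string drives both machines to acceptance simultaneously and L(M1) ∩ L(M2) = ∅.
So no string is accepted by both, and the intersection is empty.

Yes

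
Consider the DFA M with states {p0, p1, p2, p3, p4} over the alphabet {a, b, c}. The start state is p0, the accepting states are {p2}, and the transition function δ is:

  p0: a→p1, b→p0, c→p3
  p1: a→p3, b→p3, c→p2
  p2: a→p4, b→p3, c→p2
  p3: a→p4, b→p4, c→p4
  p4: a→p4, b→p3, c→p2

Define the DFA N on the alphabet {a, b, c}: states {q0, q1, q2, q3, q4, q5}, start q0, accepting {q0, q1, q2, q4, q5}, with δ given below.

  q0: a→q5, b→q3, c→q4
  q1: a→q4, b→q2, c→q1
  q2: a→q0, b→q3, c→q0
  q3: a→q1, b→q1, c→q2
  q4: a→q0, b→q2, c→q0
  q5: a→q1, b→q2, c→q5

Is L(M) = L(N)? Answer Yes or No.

No

The empty string ε is accepted by N but rejected by M.
So L(M) ≠ L(N).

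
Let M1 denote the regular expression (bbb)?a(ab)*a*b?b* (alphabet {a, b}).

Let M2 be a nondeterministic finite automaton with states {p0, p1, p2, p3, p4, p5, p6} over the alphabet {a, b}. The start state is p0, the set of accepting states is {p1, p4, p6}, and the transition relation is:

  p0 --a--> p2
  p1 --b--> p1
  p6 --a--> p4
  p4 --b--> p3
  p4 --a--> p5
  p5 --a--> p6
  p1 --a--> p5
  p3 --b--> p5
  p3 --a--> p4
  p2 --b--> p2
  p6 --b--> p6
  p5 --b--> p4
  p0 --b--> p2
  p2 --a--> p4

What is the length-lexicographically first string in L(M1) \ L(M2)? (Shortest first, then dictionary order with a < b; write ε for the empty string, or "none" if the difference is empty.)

a

The string a is accepted by M1 but not by M2.
No shorter string lies in the difference, and a is the lexicographically first length-1 string in L(M1) \ L(M2).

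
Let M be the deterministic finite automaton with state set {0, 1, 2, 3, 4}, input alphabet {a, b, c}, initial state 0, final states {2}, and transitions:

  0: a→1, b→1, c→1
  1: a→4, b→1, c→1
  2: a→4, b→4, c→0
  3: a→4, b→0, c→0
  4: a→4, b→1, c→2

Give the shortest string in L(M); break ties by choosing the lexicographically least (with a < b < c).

aac

A breadth-first search from 0 reaches an accepting state first via the path 0 → 1 → 4 → 2 on input aac.
No string of length < 3 is accepted (BFS exhausts all shorter strings without reaching an accepting state), and aac is the lexicographically least accepting string of length 3.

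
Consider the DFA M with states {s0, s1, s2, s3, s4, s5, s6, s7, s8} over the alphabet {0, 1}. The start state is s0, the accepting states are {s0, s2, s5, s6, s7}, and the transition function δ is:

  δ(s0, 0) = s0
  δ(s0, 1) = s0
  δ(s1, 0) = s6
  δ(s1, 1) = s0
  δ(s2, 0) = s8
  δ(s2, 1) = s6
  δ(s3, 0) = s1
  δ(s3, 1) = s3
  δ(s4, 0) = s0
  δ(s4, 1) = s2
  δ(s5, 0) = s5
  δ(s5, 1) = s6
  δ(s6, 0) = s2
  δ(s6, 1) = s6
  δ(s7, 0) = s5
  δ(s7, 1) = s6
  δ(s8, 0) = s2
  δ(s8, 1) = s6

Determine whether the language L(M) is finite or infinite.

infinite

State s0 is reachable from the start and can reach an accepting state, and it lies on the cycle s0 → s0.
Traversing that cycle any number of times yields accepted strings of unbounded length, so the language is infinite.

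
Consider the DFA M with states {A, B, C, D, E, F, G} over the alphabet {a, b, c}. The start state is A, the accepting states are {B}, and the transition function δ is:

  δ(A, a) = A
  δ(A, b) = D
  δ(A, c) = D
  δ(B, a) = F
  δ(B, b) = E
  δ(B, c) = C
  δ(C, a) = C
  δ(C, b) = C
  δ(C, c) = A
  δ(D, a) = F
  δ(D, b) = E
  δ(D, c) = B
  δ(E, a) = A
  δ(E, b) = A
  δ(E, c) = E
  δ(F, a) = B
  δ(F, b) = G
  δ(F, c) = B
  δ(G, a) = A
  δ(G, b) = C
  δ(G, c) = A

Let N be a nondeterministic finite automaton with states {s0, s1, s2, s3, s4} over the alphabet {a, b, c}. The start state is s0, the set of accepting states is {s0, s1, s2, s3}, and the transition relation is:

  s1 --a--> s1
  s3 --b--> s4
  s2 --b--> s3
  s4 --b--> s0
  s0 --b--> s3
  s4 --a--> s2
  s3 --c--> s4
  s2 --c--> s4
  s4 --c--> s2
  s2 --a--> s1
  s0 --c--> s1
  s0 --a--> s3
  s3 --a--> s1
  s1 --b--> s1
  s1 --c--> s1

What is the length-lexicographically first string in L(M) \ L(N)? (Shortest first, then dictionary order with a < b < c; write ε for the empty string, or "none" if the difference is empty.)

The string bc is accepted by M but not by N.
No shorter string lies in the difference, and bc is the lexicographically first length-2 string in L(M) \ L(N).

bc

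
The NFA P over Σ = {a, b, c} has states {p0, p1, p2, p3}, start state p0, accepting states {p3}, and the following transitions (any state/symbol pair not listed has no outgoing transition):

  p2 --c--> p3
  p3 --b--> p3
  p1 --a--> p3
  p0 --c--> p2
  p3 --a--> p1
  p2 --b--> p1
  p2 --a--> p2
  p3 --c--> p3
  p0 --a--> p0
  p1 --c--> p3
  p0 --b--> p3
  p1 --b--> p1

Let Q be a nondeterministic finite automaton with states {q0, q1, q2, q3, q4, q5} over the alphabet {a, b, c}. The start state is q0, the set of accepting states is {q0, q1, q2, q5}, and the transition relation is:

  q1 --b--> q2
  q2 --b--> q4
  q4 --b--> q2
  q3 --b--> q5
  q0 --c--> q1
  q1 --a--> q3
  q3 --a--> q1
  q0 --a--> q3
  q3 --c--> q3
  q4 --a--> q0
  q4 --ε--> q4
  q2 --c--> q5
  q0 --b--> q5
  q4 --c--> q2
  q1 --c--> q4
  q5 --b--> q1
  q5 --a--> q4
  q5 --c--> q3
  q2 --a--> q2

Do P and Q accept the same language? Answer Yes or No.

No

The string bc is accepted by P but rejected by Q.
So L(P) ≠ L(Q).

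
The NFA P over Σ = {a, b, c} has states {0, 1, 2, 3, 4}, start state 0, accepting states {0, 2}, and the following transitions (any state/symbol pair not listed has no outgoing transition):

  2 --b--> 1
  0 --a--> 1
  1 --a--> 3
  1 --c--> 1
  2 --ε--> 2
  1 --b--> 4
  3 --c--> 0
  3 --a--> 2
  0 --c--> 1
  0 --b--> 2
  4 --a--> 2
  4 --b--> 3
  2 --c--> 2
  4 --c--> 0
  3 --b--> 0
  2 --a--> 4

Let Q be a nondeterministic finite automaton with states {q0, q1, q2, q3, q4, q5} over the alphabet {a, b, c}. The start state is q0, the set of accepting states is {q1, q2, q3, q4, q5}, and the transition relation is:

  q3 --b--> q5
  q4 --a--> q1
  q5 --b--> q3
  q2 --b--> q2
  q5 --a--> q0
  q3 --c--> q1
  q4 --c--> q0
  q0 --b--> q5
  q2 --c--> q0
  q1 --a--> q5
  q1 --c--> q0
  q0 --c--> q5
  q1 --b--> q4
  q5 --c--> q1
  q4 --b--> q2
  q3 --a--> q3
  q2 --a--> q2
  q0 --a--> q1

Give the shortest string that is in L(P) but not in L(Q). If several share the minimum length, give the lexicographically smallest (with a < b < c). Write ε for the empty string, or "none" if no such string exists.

The empty string ε is accepted by P but not by Q.
Since ε is the unique shortest string, it is the required witness.

ε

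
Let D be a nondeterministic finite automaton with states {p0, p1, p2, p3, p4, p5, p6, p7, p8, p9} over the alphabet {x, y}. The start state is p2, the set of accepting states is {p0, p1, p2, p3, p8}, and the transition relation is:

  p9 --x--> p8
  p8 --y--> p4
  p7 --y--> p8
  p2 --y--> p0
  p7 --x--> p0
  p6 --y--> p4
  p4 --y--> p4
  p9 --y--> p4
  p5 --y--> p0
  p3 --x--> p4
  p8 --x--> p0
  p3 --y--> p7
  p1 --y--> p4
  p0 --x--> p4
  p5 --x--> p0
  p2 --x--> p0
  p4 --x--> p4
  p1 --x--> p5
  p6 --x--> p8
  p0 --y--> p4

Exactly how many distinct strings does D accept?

3

The useful subgraph on states {p0, p2} is acyclic, so L(D) is finite; the longest accepting path visits 2 useful states, giving maximum string length 1.
Counting accepting paths from p2 by length: 1 of length 0, 2 of length 1. Total 3.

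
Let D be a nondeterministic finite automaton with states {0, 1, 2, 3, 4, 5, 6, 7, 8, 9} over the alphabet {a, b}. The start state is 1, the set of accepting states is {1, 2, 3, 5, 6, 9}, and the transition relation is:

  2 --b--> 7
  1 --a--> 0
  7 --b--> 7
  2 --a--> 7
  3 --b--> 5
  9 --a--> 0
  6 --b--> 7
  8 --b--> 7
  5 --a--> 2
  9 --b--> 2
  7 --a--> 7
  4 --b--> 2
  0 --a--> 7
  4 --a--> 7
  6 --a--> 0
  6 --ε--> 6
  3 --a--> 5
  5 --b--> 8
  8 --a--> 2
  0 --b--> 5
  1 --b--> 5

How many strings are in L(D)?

The useful subgraph on states {0, 1, 2, 5, 8} is acyclic, so L(D) is finite; the longest accepting path visits 5 useful states, giving maximum string length 4.
Counting accepting paths from 1 by length: 1 of length 0, 1 of length 1, 2 of length 2, 2 of length 3, 1 of length 4. Total 7.

7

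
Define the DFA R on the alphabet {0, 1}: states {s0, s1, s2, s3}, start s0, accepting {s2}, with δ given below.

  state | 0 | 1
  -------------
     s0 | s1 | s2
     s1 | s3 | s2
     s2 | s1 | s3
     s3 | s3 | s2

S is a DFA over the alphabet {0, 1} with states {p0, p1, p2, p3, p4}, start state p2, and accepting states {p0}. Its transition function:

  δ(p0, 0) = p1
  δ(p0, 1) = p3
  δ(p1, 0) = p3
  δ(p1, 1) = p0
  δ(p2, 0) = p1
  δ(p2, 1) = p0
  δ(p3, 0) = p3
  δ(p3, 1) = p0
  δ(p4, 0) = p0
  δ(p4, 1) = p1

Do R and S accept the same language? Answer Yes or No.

Yes

Exploring the product automaton R × S from the start pair (s0, p2), following both machines on each input symbol, reaches 4 state pairs: (s0, p2), (s1, p1), (s2, p0), (s3, p3).
R accepts in {s2} and S accepts in {p0}. In every reachable pair the two components are either both accepting — (s2, p0) — or both non-accepting, so no string is accepted by exactly one of the machines: L(R) \ L(S) and L(S) \ L(R) are both empty.
Hence every string is accepted by R iff it is accepted by S, and the two languages coincide.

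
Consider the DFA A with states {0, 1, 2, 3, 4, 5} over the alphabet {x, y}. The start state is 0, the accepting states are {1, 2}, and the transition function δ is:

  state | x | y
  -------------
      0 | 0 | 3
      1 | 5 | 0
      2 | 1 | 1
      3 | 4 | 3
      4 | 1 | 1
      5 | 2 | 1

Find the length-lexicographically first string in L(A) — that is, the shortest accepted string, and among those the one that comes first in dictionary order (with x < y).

yxx

A breadth-first search from 0 reaches an accepting state first via the path 0 → 3 → 4 → 1 on input yxx.
No string of length < 3 is accepted (BFS exhausts all shorter strings without reaching an accepting state), and yxx is the lexicographically least accepting string of length 3.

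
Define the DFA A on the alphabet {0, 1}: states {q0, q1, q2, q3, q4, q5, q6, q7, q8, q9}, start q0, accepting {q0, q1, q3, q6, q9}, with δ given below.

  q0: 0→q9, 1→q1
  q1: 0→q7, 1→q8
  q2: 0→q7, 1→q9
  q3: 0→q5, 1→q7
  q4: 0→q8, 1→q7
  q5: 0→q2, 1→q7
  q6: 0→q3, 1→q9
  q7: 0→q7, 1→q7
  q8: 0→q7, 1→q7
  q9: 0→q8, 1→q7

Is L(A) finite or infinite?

finite

The useful states (reachable from q0 and able to reach an accepting state) are {q0, q1, q9}.
Restricted to these states the transition graph has no cycle, so every accepting path has bounded length and L is finite.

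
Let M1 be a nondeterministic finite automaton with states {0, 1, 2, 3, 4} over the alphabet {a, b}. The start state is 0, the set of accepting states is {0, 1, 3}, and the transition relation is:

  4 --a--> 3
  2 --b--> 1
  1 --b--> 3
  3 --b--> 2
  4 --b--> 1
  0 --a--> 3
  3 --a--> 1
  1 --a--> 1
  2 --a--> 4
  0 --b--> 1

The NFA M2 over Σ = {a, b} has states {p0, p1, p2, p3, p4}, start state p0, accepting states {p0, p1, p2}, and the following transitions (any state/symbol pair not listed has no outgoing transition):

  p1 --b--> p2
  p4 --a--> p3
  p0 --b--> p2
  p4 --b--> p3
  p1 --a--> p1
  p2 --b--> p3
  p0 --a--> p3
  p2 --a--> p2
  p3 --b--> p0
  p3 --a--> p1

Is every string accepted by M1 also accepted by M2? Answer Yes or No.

No

The string a is in L(M1) but not in L(M2).
So L(M1) ⊄ L(M2).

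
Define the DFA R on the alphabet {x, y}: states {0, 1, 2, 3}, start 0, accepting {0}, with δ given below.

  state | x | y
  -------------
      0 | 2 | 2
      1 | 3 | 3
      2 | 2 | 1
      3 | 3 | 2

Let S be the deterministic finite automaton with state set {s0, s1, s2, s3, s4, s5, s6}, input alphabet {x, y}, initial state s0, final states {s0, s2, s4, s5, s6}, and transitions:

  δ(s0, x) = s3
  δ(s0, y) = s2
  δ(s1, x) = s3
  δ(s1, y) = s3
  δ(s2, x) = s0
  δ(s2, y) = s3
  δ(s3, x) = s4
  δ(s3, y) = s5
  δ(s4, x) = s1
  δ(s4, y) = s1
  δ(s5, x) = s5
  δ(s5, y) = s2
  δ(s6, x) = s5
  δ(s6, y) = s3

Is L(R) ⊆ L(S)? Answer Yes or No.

Yes

Exploring the product automaton R × S from the start pair (0, s0), following both machines on each input symbol, reaches 17 state pairs: (0, s0), (2, s3), (2, s2), (2, s4), (1, s5), (2, s0), (1, s3), (2, s1), (1, s1), (3, s5), (3, s2), (1, s2), (3, s4), (3, s3), (3, s0), (3, s1), (2, s5).
R accepts in {0} and S accepts in {s0, s2, s4, s5, s6}. The reachable pairs whose R-component is accepting are (0, s0); in each of them the S-component is accepting too, so the product for L(R) \ L(S) (R-component accepting, S-component rejecting) has no reachable accepting pair and the difference is empty.
Hence every string in L(R) is also in L(S).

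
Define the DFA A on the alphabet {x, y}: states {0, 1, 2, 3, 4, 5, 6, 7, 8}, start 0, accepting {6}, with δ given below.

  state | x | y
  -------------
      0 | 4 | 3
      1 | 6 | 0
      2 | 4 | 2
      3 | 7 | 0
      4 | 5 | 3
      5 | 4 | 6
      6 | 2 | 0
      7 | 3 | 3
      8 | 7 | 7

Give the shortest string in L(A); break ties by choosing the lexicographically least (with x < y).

xxy

A breadth-first search from 0 reaches an accepting state first via the path 0 → 4 → 5 → 6 on input xxy.
No string of length < 3 is accepted (BFS exhausts all shorter strings without reaching an accepting state), and xxy is the lexicographically least accepting string of length 3.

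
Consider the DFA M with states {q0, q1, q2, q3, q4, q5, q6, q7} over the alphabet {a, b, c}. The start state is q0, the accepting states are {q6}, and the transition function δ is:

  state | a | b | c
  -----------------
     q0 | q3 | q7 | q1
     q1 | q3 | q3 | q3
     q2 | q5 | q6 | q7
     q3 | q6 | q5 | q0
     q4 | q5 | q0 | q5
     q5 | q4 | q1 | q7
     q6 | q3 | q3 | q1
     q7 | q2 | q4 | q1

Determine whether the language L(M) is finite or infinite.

State q0 is reachable from the start and can reach an accepting state, and it lies on the cycle q0 → q1 → q3 → q0.
Traversing that cycle any number of times yields accepted strings of unbounded length, so the language is infinite.

infinite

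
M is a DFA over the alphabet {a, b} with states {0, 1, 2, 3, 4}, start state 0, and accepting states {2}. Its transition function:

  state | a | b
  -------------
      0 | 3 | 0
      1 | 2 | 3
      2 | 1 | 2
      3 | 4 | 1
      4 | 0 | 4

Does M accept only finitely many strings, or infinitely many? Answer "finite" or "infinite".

infinite

State 0 is reachable from the start and can reach an accepting state, and it lies on the cycle 0 → 0.
Traversing that cycle any number of times yields accepted strings of unbounded length, so the language is infinite.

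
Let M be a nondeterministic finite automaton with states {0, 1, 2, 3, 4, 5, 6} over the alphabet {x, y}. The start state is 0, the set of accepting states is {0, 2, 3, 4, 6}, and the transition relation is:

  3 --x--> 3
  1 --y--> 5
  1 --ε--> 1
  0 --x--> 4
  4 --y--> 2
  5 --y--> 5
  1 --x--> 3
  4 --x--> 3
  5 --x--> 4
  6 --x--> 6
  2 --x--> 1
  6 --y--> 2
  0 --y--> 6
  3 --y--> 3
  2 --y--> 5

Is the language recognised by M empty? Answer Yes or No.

The empty string ε is accepted: the run 0 ends in the accepting state 0.
Since at least one string is accepted, L(M) is not empty.

No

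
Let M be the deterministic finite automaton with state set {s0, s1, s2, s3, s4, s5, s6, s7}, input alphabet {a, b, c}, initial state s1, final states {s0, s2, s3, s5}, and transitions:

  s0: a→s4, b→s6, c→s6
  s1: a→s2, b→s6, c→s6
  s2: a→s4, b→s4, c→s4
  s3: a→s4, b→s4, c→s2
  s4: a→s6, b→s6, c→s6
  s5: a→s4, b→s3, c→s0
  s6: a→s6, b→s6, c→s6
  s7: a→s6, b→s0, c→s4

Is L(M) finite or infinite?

The useful states (reachable from s1 and able to reach an accepting state) are {s1, s2}.
Restricted to these states the transition graph has no cycle, so every accepting path has bounded length and L is finite.

finite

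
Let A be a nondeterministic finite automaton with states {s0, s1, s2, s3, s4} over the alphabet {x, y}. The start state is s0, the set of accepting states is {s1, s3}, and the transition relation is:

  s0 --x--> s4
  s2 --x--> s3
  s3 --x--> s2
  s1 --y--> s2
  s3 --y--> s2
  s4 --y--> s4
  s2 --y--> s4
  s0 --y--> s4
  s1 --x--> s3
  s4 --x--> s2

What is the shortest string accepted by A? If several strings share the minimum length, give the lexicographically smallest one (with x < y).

xxx

A breadth-first search from s0 reaches an accepting state first via the path s0 → s4 → s2 → s3 on input xxx.
No string of length < 3 is accepted (BFS exhausts all shorter strings without reaching an accepting state), and xxx is the lexicographically least accepting string of length 3.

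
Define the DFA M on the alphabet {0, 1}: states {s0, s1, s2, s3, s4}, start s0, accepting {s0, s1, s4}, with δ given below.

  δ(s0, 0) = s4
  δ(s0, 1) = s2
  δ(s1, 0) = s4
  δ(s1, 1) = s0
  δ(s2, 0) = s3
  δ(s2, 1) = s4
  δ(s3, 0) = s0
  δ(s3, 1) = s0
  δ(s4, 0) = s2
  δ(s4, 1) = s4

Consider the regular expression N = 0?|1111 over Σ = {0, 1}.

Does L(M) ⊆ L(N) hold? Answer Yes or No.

The string 01 is in L(M) but not in L(N).
So L(M) ⊄ L(N).

No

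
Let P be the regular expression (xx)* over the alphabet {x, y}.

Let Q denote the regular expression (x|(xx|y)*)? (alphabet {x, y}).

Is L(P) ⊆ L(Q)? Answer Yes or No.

Yes

Converting the expression P to a DFA (subset construction, then merging equivalent states) gives the minimal DFA with states {p0, p1, p2}, start state p0, accepting states {p0} and transitions p0: x→p1, y→p2; p1: x→p0, y→p2; p2: x→p2, y→p2.
Converting the expression Q to a DFA (subset construction, then merging equivalent states) gives the minimal DFA with states {q0, q1, q2, q3, q4}, start state q0, accepting states {q0, q1, q2} and transitions q0: x→q1, y→q2; q1: x→q2, y→q3; q2: x→q4, y→q2; q3: x→q3, y→q3; q4: x→q2, y→q3.
Exploring the product automaton P × Q from the start pair (p0, q0), following both machines on each input symbol, reaches 7 state pairs: (p0, q0), (p1, q1), (p2, q2), (p0, q2), (p2, q3), (p2, q4), (p1, q4).
P accepts in {p0} and Q accepts in {q0, q1, q2}. The reachable pairs whose P-component is accepting are (p0, q0), (p0, q2); in each of them the Q-component is accepting too, so the product for L(P) \ L(Q) (P-component accepting, Q-component rejecting) has no reachable accepting pair and the difference is empty.
Hence every string in L(P) is also in L(Q).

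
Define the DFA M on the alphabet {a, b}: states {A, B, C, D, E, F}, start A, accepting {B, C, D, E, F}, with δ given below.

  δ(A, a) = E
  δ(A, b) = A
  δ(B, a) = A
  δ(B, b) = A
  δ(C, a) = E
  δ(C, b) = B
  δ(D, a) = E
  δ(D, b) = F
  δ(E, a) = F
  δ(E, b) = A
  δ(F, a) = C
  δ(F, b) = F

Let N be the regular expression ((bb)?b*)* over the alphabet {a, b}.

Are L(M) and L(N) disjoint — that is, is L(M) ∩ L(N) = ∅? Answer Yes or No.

Yes

Converting the expression N to a DFA (subset construction, then merging equivalent states) gives the minimal DFA with states {n0, n1}, start state n0, accepting states {n0} and transitions n0: a→n1, b→n0; n1: a→n1, b→n1.
Exploring the product automaton M × N from the start pair (A, n0), following both machines on each input symbol, reaches 6 state pairs: (A, n0), (E, n1), (F, n1), (A, n1), (C, n1), (B, n1).
M accepts in {B, C, D, E, F} and N accepts in {n0}; no reachable pair has both components accepting, so no string drives both machines to acceptance simultaneously and L(M) ∩ L(N) = ∅.
So no string is accepted by both, and the intersection is empty.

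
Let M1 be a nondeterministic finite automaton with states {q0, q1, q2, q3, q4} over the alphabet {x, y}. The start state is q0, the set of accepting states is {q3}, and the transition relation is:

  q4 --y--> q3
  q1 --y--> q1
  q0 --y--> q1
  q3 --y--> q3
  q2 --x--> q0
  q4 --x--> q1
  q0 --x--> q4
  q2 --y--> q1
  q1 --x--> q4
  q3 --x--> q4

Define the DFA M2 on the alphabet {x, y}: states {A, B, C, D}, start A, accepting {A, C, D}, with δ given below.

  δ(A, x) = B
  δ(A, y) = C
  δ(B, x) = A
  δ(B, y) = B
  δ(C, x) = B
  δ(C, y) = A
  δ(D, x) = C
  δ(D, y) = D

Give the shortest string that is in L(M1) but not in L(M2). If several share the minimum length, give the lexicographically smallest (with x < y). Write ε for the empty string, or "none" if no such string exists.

xy

The string xy is accepted by M1 but not by M2.
No shorter string lies in the difference, and xy is the lexicographically first length-2 string in L(M1) \ L(M2).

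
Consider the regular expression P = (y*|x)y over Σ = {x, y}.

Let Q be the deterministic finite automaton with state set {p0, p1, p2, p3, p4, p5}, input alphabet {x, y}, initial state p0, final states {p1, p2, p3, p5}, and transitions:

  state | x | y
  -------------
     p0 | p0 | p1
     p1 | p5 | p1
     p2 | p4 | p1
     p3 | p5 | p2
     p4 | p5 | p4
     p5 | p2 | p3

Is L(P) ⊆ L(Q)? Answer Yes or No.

Converting the expression P to a DFA (subset construction, then merging equivalent states) gives the minimal DFA with states {r0, r1, r2, r3, r4}, start state r0, accepting states {r2, r4} and transitions r0: x→r1, y→r2; r1: x→r3, y→r4; r2: x→r3, y→r2; r3: x→r3, y→r3; r4: x→r3, y→r3.
Exploring the product automaton P × Q from the start pair (r0, p0), following both machines on each input symbol, reaches 10 state pairs: (r0, p0), (r1, p0), (r2, p1), (r3, p0), (r4, p1), (r3, p5), (r3, p1), (r3, p2), (r3, p3), (r3, p4).
P accepts in {r2, r4} and Q accepts in {p1, p2, p3, p5}. The reachable pairs whose P-component is accepting are (r2, p1), (r4, p1); in each of them the Q-component is accepting too, so the product for L(P) \ L(Q) (P-component accepting, Q-component rejecting) has no reachable accepting pair and the difference is empty.
Hence every string in L(P) is also in L(Q).

Yes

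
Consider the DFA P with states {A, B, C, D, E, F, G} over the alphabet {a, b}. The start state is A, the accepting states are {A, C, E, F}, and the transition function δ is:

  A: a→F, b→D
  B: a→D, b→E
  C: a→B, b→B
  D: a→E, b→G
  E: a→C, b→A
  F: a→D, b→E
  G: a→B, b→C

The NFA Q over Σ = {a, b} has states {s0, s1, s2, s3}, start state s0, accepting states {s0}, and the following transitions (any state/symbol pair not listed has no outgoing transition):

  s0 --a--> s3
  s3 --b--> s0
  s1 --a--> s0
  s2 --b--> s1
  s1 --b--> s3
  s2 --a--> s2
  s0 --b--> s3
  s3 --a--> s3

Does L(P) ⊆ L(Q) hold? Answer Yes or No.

The string a is in L(P) but not in L(Q).
So L(P) ⊄ L(Q).

No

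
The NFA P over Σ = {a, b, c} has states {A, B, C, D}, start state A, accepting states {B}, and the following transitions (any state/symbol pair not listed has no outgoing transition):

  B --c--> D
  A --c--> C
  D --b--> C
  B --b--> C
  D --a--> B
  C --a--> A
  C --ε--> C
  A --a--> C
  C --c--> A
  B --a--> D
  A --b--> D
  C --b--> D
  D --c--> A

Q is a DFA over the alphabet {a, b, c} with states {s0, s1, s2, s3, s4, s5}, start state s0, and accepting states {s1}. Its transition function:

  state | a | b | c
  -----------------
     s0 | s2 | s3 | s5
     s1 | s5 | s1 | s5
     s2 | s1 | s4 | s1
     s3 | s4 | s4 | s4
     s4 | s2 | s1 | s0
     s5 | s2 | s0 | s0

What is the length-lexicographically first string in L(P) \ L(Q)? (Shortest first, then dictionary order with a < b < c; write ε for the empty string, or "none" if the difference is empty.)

The string ba is accepted by P but not by Q.
No shorter string lies in the difference, and ba is the lexicographically first length-2 string in L(P) \ L(Q).

ba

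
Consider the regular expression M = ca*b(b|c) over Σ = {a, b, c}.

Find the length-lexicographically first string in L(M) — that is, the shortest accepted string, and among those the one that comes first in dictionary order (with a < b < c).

By inspection of the expression, no string of length less than 3 matches, and cbb is the lexicographically first match of length 3.

cbb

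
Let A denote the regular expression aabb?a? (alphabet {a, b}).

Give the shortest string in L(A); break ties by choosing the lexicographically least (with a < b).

By inspection of the expression, no string of length less than 3 matches, and aab is the lexicographically first match of length 3.

aab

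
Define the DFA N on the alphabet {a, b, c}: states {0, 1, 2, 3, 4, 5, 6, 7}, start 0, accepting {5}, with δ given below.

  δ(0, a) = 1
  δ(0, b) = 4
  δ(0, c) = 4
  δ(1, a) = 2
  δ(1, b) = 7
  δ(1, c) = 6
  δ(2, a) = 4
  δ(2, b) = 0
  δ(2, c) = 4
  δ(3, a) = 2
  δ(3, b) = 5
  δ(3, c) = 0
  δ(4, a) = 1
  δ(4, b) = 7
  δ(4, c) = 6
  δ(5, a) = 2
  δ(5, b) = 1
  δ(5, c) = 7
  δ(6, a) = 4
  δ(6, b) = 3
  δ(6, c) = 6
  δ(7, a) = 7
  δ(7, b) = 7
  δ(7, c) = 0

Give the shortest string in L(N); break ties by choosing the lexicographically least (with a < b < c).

A breadth-first search from 0 reaches an accepting state first via the path 0 → 1 → 6 → 3 → 5 on input acbb.
No string of length < 4 is accepted (BFS exhausts all shorter strings without reaching an accepting state), and acbb is the lexicographically least accepting string of length 4.

acbb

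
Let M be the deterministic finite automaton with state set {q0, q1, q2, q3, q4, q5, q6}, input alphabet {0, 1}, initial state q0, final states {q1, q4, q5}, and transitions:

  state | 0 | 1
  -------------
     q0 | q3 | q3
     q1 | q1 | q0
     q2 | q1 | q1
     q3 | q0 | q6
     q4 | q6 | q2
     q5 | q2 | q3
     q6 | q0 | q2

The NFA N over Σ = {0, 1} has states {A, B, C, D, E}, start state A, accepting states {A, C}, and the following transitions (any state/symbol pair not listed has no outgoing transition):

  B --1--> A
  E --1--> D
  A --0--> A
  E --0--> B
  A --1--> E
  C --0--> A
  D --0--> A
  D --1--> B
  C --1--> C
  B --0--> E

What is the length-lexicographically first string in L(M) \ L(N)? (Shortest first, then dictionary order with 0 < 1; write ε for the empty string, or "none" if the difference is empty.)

0111

The string 0111 is accepted by M but not by N.
No shorter string lies in the difference, and 0111 is the lexicographically first length-4 string in L(M) \ L(N).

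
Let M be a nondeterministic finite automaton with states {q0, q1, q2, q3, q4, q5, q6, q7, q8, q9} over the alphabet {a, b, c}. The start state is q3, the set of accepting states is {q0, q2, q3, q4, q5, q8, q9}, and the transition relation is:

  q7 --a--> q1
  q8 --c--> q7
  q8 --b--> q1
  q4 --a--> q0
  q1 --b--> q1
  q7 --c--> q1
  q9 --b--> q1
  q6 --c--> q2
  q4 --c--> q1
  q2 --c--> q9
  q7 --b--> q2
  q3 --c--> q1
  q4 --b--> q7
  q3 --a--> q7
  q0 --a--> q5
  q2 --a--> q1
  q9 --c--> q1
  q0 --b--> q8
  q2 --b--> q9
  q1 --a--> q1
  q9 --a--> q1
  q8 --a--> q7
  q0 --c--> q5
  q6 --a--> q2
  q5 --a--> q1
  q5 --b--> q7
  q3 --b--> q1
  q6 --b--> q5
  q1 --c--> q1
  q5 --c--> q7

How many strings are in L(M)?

The useful subgraph on states {q2, q3, q7, q9} is acyclic, so L(M) is finite; the longest accepting path visits 4 useful states, giving maximum string length 3.
Counting accepting paths from q3 by length: 1 of length 0, 1 of length 2, 2 of length 3. Total 4.

4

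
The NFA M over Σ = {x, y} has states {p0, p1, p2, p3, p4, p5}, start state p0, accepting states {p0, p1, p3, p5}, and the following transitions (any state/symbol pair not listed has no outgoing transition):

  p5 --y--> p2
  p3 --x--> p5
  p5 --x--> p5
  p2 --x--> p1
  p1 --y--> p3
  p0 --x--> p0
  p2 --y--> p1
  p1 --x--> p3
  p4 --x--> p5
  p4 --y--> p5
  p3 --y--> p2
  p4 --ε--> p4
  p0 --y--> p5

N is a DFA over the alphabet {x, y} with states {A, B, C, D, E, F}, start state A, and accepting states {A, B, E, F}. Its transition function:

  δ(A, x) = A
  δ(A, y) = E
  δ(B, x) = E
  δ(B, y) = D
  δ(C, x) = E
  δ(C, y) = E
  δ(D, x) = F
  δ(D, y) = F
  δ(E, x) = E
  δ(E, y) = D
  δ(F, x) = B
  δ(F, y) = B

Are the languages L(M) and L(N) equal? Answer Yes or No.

Exploring the product automaton M × N from the start pair (p0, A), following both machines on each input symbol, reaches 5 state pairs: (p0, A), (p5, E), (p2, D), (p1, F), (p3, B).
M accepts in {p0, p1, p3, p5} and N accepts in {A, B, E, F}. In every reachable pair the two components are either both accepting — (p0, A), (p5, E), (p1, F), (p3, B) — or both non-accepting, so no string is accepted by exactly one of the machines: L(M) \ L(N) and L(N) \ L(M) are both empty.
Hence every string is accepted by M iff it is accepted by N, and the two languages coincide.

Yes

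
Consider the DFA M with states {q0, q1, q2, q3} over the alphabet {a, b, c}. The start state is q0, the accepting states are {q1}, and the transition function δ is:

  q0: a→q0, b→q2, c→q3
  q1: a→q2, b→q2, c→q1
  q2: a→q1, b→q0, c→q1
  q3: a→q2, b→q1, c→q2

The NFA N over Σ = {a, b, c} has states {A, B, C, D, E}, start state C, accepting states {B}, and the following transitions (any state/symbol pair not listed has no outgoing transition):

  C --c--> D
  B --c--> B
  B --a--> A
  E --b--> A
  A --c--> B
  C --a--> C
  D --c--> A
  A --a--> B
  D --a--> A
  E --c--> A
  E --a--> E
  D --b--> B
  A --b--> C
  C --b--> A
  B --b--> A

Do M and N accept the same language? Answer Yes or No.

Yes

Exploring the product automaton M × N from the start pair (q0, C), following both machines on each input symbol, reaches 4 state pairs: (q0, C), (q2, A), (q3, D), (q1, B).
M accepts in {q1} and N accepts in {B}. In every reachable pair the two components are either both accepting — (q1, B) — or both non-accepting, so no string is accepted by exactly one of the machines: L(M) \ L(N) and L(N) \ L(M) are both empty.
Hence every string is accepted by M iff it is accepted by N, and the two languages coincide.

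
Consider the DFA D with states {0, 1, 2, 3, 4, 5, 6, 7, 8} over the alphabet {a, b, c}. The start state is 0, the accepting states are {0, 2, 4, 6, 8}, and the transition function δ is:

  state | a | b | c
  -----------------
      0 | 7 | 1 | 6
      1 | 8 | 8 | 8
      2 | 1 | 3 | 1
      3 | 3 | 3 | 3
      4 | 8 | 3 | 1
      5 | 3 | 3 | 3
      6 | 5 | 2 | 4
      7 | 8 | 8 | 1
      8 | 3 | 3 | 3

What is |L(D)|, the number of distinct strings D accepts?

22

The useful subgraph on states {0, 1, 2, 4, 6, 7, 8} is acyclic, so L(D) is finite; the longest accepting path visits 5 useful states, giving maximum string length 4.
Counting accepting paths from 0 by length: 1 of length 0, 1 of length 1, 7 of length 2, 4 of length 3, 9 of length 4. Total 22.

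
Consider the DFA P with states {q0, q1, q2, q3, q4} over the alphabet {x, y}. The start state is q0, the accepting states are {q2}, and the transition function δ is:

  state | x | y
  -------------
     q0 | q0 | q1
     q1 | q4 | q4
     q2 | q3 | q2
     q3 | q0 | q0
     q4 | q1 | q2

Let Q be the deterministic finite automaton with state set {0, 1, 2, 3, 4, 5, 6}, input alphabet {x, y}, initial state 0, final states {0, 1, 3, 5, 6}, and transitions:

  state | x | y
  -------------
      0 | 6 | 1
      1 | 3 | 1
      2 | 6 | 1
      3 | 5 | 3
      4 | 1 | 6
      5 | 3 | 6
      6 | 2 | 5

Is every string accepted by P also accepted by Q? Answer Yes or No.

Exploring the product automaton P × Q from the start pair (q0, 0), following both machines on each input symbol, reaches 23 state pairs: (q0, 0), (q0, 6), (q1, 1), (q0, 2), (q1, 5), (q4, 3), (q4, 1), (q4, 6), (q2, 3), (q1, 3), (q2, 1), (q1, 2), (q2, 5), (q3, 5), (q4, 5), (q3, 3), (q2, 6), (q0, 3), (q0, 5), (q3, 2), (q1, 6), (q0, 1), (q4, 2).
P accepts in {q2} and Q accepts in {0, 1, 3, 5, 6}. The reachable pairs whose P-component is accepting are (q2, 3), (q2, 1), (q2, 5), (q2, 6); in each of them the Q-component is accepting too, so the product for L(P) \ L(Q) (P-component accepting, Q-component rejecting) has no reachable accepting pair and the difference is empty.
Hence every string in L(P) is also in L(Q).

Yes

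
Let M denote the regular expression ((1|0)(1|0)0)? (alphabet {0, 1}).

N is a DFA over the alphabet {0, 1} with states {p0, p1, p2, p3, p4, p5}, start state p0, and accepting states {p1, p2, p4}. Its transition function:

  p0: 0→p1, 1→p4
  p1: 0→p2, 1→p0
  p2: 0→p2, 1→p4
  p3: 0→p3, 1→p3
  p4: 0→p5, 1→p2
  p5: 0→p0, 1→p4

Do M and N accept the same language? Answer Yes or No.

No

The empty string ε is accepted by M but rejected by N.
So L(M) ≠ L(N).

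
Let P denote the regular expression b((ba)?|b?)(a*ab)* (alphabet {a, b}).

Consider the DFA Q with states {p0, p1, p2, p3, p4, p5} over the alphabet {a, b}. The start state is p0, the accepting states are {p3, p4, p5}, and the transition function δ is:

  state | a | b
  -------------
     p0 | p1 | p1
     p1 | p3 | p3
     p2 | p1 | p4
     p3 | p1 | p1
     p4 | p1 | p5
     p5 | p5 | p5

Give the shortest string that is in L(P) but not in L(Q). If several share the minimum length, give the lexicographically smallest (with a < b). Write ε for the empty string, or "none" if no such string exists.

b

The string b is accepted by P but not by Q.
No shorter string lies in the difference, and b is the lexicographically first length-1 string in L(P) \ L(Q).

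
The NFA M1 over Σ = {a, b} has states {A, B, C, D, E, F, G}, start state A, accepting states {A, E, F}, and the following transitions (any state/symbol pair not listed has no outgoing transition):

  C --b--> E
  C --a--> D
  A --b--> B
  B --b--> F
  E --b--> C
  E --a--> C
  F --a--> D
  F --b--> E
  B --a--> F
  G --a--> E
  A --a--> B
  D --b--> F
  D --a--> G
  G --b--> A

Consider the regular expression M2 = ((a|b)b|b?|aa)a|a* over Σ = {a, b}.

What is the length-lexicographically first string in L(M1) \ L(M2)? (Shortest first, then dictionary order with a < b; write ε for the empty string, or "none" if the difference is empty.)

The string ab is accepted by M1 but not by M2.
No shorter string lies in the difference, and ab is the lexicographically first length-2 string in L(M1) \ L(M2).

ab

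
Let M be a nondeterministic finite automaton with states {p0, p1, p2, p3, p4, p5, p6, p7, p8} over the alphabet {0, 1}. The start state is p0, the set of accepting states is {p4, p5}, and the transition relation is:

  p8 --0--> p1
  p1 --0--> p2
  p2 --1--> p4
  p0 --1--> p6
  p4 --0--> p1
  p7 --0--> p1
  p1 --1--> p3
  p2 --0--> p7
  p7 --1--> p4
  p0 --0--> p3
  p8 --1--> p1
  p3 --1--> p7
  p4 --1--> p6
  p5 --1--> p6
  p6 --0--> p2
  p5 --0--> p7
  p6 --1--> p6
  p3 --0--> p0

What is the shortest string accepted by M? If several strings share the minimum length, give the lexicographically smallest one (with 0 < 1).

A breadth-first search from p0 reaches an accepting state first via the path p0 → p3 → p7 → p4 on input 011.
No string of length < 3 is accepted (BFS exhausts all shorter strings without reaching an accepting state), and 011 is the lexicographically least accepting string of length 3.

011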